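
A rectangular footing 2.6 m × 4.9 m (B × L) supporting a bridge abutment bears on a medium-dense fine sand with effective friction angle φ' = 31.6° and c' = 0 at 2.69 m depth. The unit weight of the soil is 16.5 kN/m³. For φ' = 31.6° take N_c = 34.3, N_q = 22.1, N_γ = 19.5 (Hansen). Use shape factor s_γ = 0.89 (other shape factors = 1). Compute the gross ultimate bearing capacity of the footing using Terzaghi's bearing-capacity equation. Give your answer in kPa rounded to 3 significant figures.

q_ult ≈ 1350 kPa

Overburden at base level: q = 16.5 × 2.69 = 44.385 kPa.
Surcharge term q·N_q = 44.385 × 22.1 = 980.91 kPa; self-weight term 0.5·γ·B·N_γ·s_γ = 0.5 × 16.5 × 2.6 × 19.5 × 0.89 = 372.26 kPa.
q_ult = 980.91 + 372.26 = 1353.2 kPa.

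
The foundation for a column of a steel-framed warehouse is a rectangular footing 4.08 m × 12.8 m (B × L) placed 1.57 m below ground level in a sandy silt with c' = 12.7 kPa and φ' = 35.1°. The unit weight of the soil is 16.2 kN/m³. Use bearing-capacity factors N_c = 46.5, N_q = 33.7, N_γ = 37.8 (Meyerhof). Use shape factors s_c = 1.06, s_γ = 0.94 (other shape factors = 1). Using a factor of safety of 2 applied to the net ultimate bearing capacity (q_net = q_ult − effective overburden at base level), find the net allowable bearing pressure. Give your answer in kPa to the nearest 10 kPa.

q_all(net) ≈ 1320 kPa

Effective surcharge at the founding depth q = γ·D_f = 16.2 × 1.57 = 25.434 kPa.
q_ult = c·N_c·s_c + q·N_q + 0.5·γ·B·N_γ·s_γ
     = 12.7 × 46.5 × 1.06 + 25.434 × 33.7 + 0.5 × 16.2 × 4.08 × 37.8 × 0.94
     = 625.98 + 857.13 + 1174.3 = 2657.4 kPa.
Net ultimate: q_net = 2657.4 − 25.434 = 2631.9 kPa.
q_all(net) = 2631.9 / 2 = 1316 kPa.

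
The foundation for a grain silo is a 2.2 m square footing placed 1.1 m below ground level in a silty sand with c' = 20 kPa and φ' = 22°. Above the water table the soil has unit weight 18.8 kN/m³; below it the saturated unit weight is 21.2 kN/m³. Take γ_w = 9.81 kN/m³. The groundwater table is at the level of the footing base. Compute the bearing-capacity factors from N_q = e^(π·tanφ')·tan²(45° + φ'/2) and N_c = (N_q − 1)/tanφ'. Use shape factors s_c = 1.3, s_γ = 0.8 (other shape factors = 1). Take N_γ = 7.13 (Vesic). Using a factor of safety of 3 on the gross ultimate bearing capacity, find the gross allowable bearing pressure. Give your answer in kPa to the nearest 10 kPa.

N_q = e^(π·tan22°)·tan²(56°) = 7.82; N_c = (N_q − 1)/tanφ' = 16.88.
q = γ·D_f = 18.8 × 1.1 = 20.68 kPa.
For the ½γBN_γ term take γ' = 21.2 − 9.81 = 11.39 kN/m³ (soil below base is submerged).
c·N_c·s_c = 20 × 16.883 × 1.3 = 438.95 kPa
q·N_q = 20.68 × 7.8211 = 161.74 kPa
0.5·γ·B·N_γ·s_γ = 0.5 × 11.39 × 2.2 × 7.13 × 0.8 = 71.465 kPa
q_ult = 438.95 + 161.74 + 71.465 = 672.16 kPa.
q_all = 672.16 / 3 = 224.05 kPa.

q_all ≈ 220 kPa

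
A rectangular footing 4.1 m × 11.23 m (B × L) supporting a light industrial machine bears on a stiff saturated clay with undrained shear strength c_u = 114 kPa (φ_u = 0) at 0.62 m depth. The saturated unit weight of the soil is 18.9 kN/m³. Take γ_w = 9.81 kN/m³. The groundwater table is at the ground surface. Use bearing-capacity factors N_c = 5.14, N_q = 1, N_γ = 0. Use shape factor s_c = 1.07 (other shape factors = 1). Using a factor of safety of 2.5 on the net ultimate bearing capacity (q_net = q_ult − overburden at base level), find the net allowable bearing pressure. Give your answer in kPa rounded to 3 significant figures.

γ' = 18.9 − 9.81 = 9.09 kN/m³ (submerged throughout). q = 9.09 × 0.62 = 5.6358 kPa.
c·N_c·s_c = 114 × 5.14 × 1.07 = 626.98 kPa
q·N_q = 5.6358 × 1 = 5.6358 kPa
q_ult = 626.98 + 5.6358 = 632.61 kPa.
q_net = 632.61 − 5.6358 = 626.98 kPa.
q_all(net) = 626.98 / 2.5 = 250.79 kPa.

q_all(net) ≈ 251 kPa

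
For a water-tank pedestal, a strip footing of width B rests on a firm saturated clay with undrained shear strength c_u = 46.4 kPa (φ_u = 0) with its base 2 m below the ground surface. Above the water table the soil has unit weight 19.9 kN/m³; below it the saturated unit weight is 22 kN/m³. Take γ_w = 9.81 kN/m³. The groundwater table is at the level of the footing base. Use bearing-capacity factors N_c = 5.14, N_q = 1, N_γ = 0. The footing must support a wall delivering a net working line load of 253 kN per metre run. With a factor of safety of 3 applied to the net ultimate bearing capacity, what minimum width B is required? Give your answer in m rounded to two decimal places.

q = γ·D_f = 19.9 × 2 = 39.8 kPa.
c·N_c = 46.4 × 5.14 = 238.5 kPa
q·N_q = 39.8 × 1 = 39.8 kPa
q_ult = 238.5 + 39.8 = 278.3 kPa.
For φ = 0 the ½γBN_γ term vanishes, so q_ult is independent of B. q_net = 278.3 − 39.8 = 238.5 kPa; q_all(net) = 238.5/3 = 79.499 kPa.
Required width B = w / q_all(net) = 253 / 79.499 = 3.182 m.

B = 3.18 m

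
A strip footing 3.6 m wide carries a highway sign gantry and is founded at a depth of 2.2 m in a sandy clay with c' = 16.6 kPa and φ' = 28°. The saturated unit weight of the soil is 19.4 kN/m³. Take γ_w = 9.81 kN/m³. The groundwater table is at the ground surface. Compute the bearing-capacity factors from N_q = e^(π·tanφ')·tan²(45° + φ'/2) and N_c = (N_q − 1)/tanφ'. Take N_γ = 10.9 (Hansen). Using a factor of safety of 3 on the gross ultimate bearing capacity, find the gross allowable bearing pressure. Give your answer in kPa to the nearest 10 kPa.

N_q = e^(π·tan28°)·tan²(59°) = 14.72; N_c = (N_q − 1)/tanφ' = 25.8.
γ' = 19.4 − 9.81 = 9.59 kN/m³ (submerged throughout). q = 9.59 × 2.2 = 21.098 kPa; the same γ' applies in the ½γBN_γ term.
c·N_c = 16.6 × 25.803 = 428.34 kPa
q·N_q = 21.098 × 14.72 = 310.56 kPa
0.5·γ·B·N_γ = 0.5 × 9.59 × 3.6 × 10.9 = 188.16 kPa
q_ult = 428.34 + 310.56 + 188.16 = 927.05 kPa.
q_all = 927.05 / 3 = 309.02 kPa.

q_all ≈ 310 kPa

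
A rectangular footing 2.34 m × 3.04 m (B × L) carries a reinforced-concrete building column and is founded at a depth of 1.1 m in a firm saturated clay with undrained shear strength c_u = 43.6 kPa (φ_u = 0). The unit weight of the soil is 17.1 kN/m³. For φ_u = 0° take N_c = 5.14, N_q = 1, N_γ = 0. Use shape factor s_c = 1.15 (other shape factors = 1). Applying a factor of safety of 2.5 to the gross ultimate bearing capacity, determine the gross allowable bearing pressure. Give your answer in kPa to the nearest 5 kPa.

q = γ·D_f = 17.1 × 1.1 = 18.81 kPa.
c·N_c·s_c = 43.6 × 5.14 × 1.15 = 257.72 kPa
q·N_q = 18.81 × 1 = 18.81 kPa
q_ult = 257.72 + 18.81 = 276.53 kPa.
q_all = q_ult / FS = 276.53 / 2.5 = 110.61 kPa.

q_all ≈ 110 kPa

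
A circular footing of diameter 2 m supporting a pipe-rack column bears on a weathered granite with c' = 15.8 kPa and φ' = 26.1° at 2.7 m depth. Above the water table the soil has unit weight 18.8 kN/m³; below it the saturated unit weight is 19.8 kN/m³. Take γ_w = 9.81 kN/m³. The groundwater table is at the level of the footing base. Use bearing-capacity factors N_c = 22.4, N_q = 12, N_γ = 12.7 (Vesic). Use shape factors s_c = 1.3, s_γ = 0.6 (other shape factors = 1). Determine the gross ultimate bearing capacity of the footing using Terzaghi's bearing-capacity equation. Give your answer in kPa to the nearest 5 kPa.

q = γ·D_f = 18.8 × 2.7 = 50.76 kPa.
For the ½γBN_γ term take γ' = 19.8 − 9.81 = 9.99 kN/m³ (soil below base is submerged).
c·N_c·s_c = 15.8 × 22.4 × 1.3 = 460.1 kPa
q·N_q = 50.76 × 12 = 609.12 kPa
0.5·γ·B·N_γ·s_γ = 0.5 × 9.99 × 2 × 12.7 × 0.6 = 76.124 kPa
q_ult = 460.1 + 609.12 + 76.124 = 1145.3 kPa.

q_ult ≈ 1145 kPa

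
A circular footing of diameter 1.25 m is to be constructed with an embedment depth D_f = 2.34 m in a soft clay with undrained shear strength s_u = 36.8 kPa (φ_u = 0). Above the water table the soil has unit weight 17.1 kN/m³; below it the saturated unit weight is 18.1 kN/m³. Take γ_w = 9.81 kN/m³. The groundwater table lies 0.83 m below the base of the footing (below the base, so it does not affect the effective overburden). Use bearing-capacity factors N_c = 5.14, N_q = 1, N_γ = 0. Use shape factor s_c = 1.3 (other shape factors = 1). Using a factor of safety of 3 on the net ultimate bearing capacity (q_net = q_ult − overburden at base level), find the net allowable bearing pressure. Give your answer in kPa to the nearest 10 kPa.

Overburden at base level: q = 17.1 × 2.34 = 40.014 kPa.
Cohesion term c·N_c·s_c = 36.8 × 5.14 × 1.3 = 245.9 kPa; surcharge term q·N_q = 40.014 × 1 = 40.014 kPa.
q_ult = 245.9 + 40.014 = 285.91 kPa.
q_net = 285.91 − 40.014 = 245.9 kPa.
q_all(net) = 245.9 / 3 = 81.966 kPa.

q_all(net) ≈ 80 kPa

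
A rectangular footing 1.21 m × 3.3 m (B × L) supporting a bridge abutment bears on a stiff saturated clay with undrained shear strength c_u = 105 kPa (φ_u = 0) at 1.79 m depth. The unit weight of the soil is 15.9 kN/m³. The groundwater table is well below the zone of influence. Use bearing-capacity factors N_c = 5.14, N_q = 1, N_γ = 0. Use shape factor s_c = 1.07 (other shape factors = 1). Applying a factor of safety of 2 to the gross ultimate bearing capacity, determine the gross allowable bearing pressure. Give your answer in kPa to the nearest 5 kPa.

Effective surcharge at the founding depth q = γ·D_f = 15.9 × 1.79 = 28.461 kPa.
q_ult = c·N_c·s_c + q·N_q
     = 105 × 5.14 × 1.07 + 28.461 × 1
     = 577.48 + 28.461 = 605.94 kPa.
q_all = q_ult / FS = 605.94 / 2 = 302.97 kPa.

q_all ≈ 305 kPa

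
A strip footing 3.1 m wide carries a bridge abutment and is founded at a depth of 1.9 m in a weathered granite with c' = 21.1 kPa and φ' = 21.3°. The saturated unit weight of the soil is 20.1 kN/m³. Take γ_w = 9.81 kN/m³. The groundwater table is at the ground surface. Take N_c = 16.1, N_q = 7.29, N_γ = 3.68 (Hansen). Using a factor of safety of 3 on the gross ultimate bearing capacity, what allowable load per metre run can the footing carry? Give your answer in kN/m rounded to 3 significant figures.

≈ 559 kN/m

γ' = 20.1 − 9.81 = 10.29 kN/m³ (submerged throughout). q = 10.29 × 1.9 = 19.551 kPa; the same γ' applies in the ½γBN_γ term.
c·N_c = 21.1 × 16.1 = 339.71 kPa
q·N_q = 19.551 × 7.29 = 142.53 kPa
0.5·γ·B·N_γ = 0.5 × 10.29 × 3.1 × 3.68 = 58.694 kPa
q_ult = 339.71 + 142.53 + 58.694 = 540.93 kPa.
Gross allowable pressure q_all = 540.93 / 3 = 180.31 kPa.
Allowable wall load = q_all × B = 180.31 × 3.1 = 558.96 kN per metre run.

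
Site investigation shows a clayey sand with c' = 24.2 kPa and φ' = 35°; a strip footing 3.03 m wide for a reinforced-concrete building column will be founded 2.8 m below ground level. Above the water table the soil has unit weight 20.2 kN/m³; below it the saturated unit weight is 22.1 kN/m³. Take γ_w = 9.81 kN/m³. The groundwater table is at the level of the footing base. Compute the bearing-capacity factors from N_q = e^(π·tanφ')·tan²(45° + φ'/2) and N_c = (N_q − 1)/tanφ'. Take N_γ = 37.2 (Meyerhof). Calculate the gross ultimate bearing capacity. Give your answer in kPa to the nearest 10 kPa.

q_ult ≈ 3690 kPa

tan35° = 0.7002, so N_q = e^(π×0.7002)·tan²(62.5°) = 9.023 × 3.69 = 33.3.
N_c = (33.3 − 1)/tan35° = 46.12.
q = γ·D_f = 20.2 × 2.8 = 56.56 kPa.
For the ½γBN_γ term take γ' = 22.1 − 9.81 = 12.29 kN/m³ (soil below base is submerged).
c·N_c = 24.2 × 46.124 = 1116.2 kPa
q·N_q = 56.56 × 33.296 = 1883.2 kPa
0.5·γ·B·N_γ = 0.5 × 12.29 × 3.03 × 37.2 = 692.64 kPa
q_ult = 1116.2 + 1883.2 + 692.64 = 3692.1 kPa.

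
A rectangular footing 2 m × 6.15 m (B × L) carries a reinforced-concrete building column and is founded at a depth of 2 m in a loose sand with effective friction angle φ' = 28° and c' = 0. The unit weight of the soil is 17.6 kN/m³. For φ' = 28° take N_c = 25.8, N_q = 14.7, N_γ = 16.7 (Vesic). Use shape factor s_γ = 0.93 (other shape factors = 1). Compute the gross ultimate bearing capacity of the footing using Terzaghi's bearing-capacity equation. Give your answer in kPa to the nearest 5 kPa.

Overburden at base level: q = 17.6 × 2 = 35.2 kPa.
Surcharge term q·N_q = 35.2 × 14.7 = 517.44 kPa; self-weight term 0.5·γ·B·N_γ·s_γ = 0.5 × 17.6 × 2 × 16.7 × 0.93 = 273.35 kPa.
q_ult = 517.44 + 273.35 = 790.79 kPa.

q_ult ≈ 790 kPa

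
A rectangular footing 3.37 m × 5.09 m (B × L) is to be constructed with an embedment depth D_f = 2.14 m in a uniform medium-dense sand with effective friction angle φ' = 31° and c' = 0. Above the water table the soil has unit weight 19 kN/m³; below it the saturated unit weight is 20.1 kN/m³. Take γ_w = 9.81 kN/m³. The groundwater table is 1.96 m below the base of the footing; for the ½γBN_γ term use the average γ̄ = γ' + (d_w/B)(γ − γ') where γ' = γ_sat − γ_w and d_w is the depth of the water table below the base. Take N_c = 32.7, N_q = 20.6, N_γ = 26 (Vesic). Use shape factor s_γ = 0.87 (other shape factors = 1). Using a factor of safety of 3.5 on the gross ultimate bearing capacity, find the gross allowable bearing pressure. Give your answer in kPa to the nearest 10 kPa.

q_all ≈ 410 kPa

Overburden at base level: q = 19 × 2.14 = 40.66 kPa.
The water table is 1.96 m below the base (< B = 3.37 m), so the ½γBN_γ term uses γ̄ = γ' + (d_w/B)(γ − γ') = 10.29 + (1.96/3.37)(19 − 10.29) = 15.356 kN/m³.
Surcharge term q·N_q = 40.66 × 20.6 = 837.6 kPa; self-weight term 0.5·γ·B·N_γ·s_γ = 0.5 × 15.356 × 3.37 × 26 × 0.87 = 585.28 kPa.
q_ult = 837.6 + 585.28 = 1422.9 kPa.
q_all = 1422.9 / 3.5 = 406.54 kPa.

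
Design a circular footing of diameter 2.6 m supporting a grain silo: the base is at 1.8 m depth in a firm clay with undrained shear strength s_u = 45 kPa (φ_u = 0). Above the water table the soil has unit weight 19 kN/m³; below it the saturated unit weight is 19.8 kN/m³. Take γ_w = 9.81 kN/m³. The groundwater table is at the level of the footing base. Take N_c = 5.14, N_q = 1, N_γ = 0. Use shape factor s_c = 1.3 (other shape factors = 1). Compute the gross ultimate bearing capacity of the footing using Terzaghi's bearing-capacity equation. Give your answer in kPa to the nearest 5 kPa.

q_ult ≈ 335 kPa

Overburden at base level: q = 19 × 1.8 = 34.2 kPa.
Cohesion term c·N_c·s_c = 45 × 5.14 × 1.3 = 300.69 kPa; surcharge term q·N_q = 34.2 × 1 = 34.2 kPa.
q_ult = 300.69 + 34.2 = 334.89 kPa.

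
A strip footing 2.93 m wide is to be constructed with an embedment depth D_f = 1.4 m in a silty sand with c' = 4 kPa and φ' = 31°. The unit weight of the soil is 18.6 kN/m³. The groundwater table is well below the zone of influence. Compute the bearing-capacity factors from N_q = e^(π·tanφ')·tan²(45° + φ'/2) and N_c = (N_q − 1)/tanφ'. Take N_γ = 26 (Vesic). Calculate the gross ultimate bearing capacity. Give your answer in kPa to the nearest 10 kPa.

q_ult ≈ 1380 kPa

tan31° = 0.6009, so N_q = e^(π×0.6009)·tan²(60.5°) = 6.604 × 3.124 = 20.63.
N_c = (20.63 − 1)/tan31° = 32.67.
Effective surcharge at the founding depth q = γ·D_f = 18.6 × 1.4 = 26.04 kPa.
q_ult = c·N_c + q·N_q + 0.5·γ·B·N_γ
     = 4 × 32.671 + 26.04 × 20.631 + 0.5 × 18.6 × 2.93 × 26
     = 130.68 + 537.23 + 708.47 = 1376.4 kPa.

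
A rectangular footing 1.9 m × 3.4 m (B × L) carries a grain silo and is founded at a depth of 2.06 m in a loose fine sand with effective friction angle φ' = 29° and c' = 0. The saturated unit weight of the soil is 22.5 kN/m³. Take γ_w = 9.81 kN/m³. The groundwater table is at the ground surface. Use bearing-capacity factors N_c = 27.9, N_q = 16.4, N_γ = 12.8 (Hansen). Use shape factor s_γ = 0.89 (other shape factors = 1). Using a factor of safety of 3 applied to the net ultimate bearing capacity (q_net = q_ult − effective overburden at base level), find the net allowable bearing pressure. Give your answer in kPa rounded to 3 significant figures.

q_all(net) ≈ 180 kPa

Water table at ground surface, so effective unit weight γ' = 22.5 − 9.81 = 12.69 kN/m³ is used throughout; overburden q = 12.69 × 2.06 = 26.141 kPa; the same γ' applies in the ½γBN_γ term.
Surcharge term q·N_q = 26.141 × 16.4 = 428.72 kPa; self-weight term 0.5·γ·B·N_γ·s_γ = 0.5 × 12.69 × 1.9 × 12.8 × 0.89 = 137.34 kPa.
q_ult = 428.72 + 137.34 = 566.06 kPa.
Net ultimate: q_net = 566.06 − 26.141 = 539.91 kPa.
q_all(net) = 539.91 / 3 = 179.97 kPa.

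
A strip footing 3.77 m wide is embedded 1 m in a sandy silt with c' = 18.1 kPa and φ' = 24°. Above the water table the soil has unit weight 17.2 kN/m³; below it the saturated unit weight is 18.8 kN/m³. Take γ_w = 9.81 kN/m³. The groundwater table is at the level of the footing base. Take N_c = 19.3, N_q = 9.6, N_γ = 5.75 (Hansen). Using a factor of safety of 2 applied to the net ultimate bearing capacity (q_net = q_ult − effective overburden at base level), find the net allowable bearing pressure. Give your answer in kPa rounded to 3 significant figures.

Effective surcharge at the founding depth q = γ·D_f = 17.2 × 1 = 17.2 kPa.
The water table coincides with the base, so in the self-weight term γ → γ' = 8.99 kN/m³.
q_ult = c·N_c + q·N_q + 0.5·γ·B·N_γ
     = 18.1 × 19.3 + 17.2 × 9.6 + 0.5 × 8.99 × 3.77 × 5.75
     = 349.33 + 165.12 + 97.44 = 611.89 kPa.
Net ultimate: q_net = 611.89 − 17.2 = 594.69 kPa.
q_all(net) = 594.69 / 2 = 297.35 kPa.

q_all(net) ≈ 297 kPa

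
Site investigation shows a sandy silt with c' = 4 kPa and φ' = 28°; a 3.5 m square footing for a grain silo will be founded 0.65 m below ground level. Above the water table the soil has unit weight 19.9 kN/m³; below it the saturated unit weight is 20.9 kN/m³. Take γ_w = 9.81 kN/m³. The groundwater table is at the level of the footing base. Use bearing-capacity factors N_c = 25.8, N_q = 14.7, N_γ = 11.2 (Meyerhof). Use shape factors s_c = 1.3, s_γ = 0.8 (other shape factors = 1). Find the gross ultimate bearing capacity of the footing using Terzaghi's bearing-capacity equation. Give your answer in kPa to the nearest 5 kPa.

q_ult ≈ 500 kPa

Overburden at base level: q = 19.9 × 0.65 = 12.935 kPa.
Below the base the soil is submerged, so the ½γBN_γ term uses γ' = 20.9 − 9.81 = 11.09 kN/m³.
Cohesion term c·N_c·s_c = 4 × 25.8 × 1.3 = 134.16 kPa; surcharge term q·N_q = 12.935 × 14.7 = 190.14 kPa; self-weight term 0.5·γ·B·N_γ·s_γ = 0.5 × 11.09 × 3.5 × 11.2 × 0.8 = 173.89 kPa.
q_ult = 134.16 + 190.14 + 173.89 = 498.2 kPa.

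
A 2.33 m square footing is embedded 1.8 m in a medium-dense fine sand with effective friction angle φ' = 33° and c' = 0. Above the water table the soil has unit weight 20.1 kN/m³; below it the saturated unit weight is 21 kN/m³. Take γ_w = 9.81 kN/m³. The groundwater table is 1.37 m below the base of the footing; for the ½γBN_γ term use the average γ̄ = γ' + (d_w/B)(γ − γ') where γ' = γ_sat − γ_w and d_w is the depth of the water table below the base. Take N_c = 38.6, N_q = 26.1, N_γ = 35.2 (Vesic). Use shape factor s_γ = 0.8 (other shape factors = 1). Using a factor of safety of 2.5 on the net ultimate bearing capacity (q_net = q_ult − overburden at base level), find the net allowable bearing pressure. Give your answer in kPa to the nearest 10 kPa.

q_all(net) ≈ 580 kPa

Effective surcharge at the founding depth q = γ·D_f = 20.1 × 1.8 = 36.18 kPa.
With d_w = 1.37 m < B, γ̄ = 11.19 + (1.37/2.33) × (20.1 − 11.19) = 16.429 kN/m³.
q_ult = q·N_q + 0.5·γ·B·N_γ·s_γ
     = 36.18 × 26.1 + 0.5 × 16.429 × 2.33 × 35.2 × 0.8
     = 944.3 + 538.97 = 1483.3 kPa.
q_net = 1483.3 − 36.18 = 1447.1 kPa.
q_all(net) = 1447.1 / 2.5 = 578.84 kPa.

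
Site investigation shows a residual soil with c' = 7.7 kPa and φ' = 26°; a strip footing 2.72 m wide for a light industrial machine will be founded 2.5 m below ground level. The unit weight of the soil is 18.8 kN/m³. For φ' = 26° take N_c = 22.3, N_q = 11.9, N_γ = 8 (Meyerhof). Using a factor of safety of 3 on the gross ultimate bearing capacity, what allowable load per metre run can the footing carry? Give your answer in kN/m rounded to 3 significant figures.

q = γ·D_f = 18.8 × 2.5 = 47 kPa.
c·N_c = 7.7 × 22.3 = 171.71 kPa
q·N_q = 47 × 11.9 = 559.3 kPa
0.5·γ·B·N_γ = 0.5 × 18.8 × 2.72 × 8 = 204.54 kPa
q_ult = 171.71 + 559.3 + 204.54 = 935.55 kPa.
Gross allowable pressure q_all = 935.55 / 3 = 311.85 kPa.
Allowable wall load = q_all × B = 311.85 × 2.72 = 848.24 kN per metre run.

≈ 848 kN/m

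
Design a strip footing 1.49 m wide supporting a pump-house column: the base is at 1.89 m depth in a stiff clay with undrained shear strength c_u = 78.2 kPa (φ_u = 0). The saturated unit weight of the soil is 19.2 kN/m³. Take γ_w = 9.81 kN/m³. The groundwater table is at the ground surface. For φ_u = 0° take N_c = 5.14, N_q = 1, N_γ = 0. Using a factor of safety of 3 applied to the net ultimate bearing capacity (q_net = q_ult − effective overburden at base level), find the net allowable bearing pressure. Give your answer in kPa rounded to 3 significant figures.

q_all(net) ≈ 134 kPa

γ' = 19.2 − 9.81 = 9.39 kN/m³ (submerged throughout). q = 9.39 × 1.89 = 17.747 kPa.
c·N_c = 78.2 × 5.14 = 401.95 kPa
q·N_q = 17.747 × 1 = 17.747 kPa
q_ult = 401.95 + 17.747 = 419.7 kPa.
Net ultimate: q_net = 419.7 − 17.747 = 401.95 kPa.
q_all(net) = 401.95 / 3 = 133.98 kPa.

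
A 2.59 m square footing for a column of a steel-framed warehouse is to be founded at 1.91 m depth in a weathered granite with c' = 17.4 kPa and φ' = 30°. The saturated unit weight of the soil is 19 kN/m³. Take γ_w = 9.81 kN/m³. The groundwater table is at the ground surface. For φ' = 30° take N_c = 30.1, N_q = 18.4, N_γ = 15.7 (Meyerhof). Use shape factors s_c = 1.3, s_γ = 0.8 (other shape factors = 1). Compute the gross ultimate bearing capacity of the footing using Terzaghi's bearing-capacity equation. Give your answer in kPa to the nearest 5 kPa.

Water table at ground surface, so effective unit weight γ' = 19 − 9.81 = 9.19 kN/m³ is used throughout; overburden q = 9.19 × 1.91 = 17.553 kPa; the same γ' applies in the ½γBN_γ term.
Cohesion term c·N_c·s_c = 17.4 × 30.1 × 1.3 = 680.86 kPa; surcharge term q·N_q = 17.553 × 18.4 = 322.97 kPa; self-weight term 0.5·γ·B·N_γ·s_γ = 0.5 × 9.19 × 2.59 × 15.7 × 0.8 = 149.48 kPa.
q_ult = 680.86 + 322.97 + 149.48 = 1153.3 kPa.

q_ult ≈ 1155 kPa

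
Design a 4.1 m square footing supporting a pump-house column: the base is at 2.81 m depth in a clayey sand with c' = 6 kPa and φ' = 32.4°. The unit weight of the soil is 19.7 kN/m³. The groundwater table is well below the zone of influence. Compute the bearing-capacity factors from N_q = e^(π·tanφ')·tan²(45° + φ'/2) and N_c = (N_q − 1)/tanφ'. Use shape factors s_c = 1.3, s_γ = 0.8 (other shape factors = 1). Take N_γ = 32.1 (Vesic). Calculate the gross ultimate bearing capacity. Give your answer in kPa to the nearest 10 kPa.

tan32.4° = 0.6346, so N_q = e^(π×0.6346)·tan²(61.2°) = 7.343 × 3.309 = 24.3.
N_c = (24.3 − 1)/tan32.4° = 36.71.
Overburden at base level: q = 19.7 × 2.81 = 55.357 kPa.
Cohesion term c·N_c·s_c = 6 × 36.707 × 1.3 = 286.32 kPa; surcharge term q·N_q = 55.357 × 24.295 = 1344.9 kPa; self-weight term 0.5·γ·B·N_γ·s_γ = 0.5 × 19.7 × 4.1 × 32.1 × 0.8 = 1037.1 kPa.
q_ult = 286.32 + 1344.9 + 1037.1 = 2668.3 kPa.

q_ult ≈ 2670 kPa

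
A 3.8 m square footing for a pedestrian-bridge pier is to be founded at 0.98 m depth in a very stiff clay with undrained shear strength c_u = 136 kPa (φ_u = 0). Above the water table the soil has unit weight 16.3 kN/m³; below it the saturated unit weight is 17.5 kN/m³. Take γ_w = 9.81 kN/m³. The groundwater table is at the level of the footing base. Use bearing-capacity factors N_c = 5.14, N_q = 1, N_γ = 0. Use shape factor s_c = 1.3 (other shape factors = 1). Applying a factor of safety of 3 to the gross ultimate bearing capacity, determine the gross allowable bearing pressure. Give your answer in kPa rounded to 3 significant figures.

q = γ·D_f = 16.3 × 0.98 = 15.974 kPa.
c·N_c·s_c = 136 × 5.14 × 1.3 = 908.75 kPa
q·N_q = 15.974 × 1 = 15.974 kPa
q_ult = 908.75 + 15.974 = 924.73 kPa.
q_all = q_ult / FS = 924.73 / 3 = 308.24 kPa.

q_all ≈ 308 kPa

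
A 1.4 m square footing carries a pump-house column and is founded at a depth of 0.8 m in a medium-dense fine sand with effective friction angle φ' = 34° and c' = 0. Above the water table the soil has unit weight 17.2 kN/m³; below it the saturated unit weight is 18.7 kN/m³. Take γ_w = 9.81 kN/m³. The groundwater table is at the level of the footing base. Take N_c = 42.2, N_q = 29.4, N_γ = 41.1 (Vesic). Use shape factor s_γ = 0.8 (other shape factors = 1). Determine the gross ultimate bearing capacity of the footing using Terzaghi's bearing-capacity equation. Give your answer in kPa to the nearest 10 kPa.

q_ult ≈ 610 kPa

q = γ·D_f = 17.2 × 0.8 = 13.76 kPa.
For the ½γBN_γ term take γ' = 18.7 − 9.81 = 8.89 kN/m³ (soil below base is submerged).
q·N_q = 13.76 × 29.4 = 404.54 kPa
0.5·γ·B·N_γ·s_γ = 0.5 × 8.89 × 1.4 × 41.1 × 0.8 = 204.61 kPa
q_ult = 404.54 + 204.61 = 609.16 kPa.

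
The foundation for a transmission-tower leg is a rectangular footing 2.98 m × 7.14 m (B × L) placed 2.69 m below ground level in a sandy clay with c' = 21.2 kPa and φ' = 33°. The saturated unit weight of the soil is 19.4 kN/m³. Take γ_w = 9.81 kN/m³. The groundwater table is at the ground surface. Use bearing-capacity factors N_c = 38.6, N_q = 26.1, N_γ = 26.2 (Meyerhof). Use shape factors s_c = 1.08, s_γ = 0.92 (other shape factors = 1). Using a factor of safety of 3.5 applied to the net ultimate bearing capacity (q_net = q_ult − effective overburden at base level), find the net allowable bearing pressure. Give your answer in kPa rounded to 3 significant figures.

Water table at ground surface, so effective unit weight γ' = 19.4 − 9.81 = 9.59 kN/m³ is used throughout; overburden q = 9.59 × 2.69 = 25.797 kPa; the same γ' applies in the ½γBN_γ term.
Cohesion term c·N_c·s_c = 21.2 × 38.6 × 1.08 = 883.79 kPa; surcharge term q·N_q = 25.797 × 26.1 = 673.3 kPa; self-weight term 0.5·γ·B·N_γ·s_γ = 0.5 × 9.59 × 2.98 × 26.2 × 0.92 = 344.42 kPa.
q_ult = 883.79 + 673.3 + 344.42 = 1901.5 kPa.
Net ultimate: q_net = 1901.5 − 25.797 = 1875.7 kPa.
q_all(net) = 1875.7 / 3.5 = 535.92 kPa.

q_all(net) ≈ 536 kPa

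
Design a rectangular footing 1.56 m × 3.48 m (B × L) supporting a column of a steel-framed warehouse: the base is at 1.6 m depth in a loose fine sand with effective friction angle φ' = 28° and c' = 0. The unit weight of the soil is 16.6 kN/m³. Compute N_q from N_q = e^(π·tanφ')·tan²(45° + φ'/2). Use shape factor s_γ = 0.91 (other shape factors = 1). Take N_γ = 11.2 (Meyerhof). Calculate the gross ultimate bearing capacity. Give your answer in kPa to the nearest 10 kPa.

tan28° = 0.5317, so N_q = e^(π×0.5317)·tan²(59°) = 5.314 × 2.77 = 14.72.
Effective surcharge at the founding depth q = γ·D_f = 16.6 × 1.6 = 26.56 kPa.
q_ult = q·N_q + 0.5·γ·B·N_γ·s_γ
     = 26.56 × 14.72 + 0.5 × 16.6 × 1.56 × 11.2 × 0.91
     = 390.96 + 131.97 = 522.93 kPa.

q_ult ≈ 520 kPa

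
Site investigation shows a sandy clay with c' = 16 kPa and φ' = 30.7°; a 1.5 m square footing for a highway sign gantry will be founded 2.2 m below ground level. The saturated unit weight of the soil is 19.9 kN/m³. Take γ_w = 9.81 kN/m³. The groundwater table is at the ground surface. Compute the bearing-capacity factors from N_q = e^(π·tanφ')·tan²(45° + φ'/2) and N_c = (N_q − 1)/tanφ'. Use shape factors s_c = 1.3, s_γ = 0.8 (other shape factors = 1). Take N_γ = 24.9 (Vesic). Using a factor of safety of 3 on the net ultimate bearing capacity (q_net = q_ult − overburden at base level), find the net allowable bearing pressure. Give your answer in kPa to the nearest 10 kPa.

q_all(net) ≈ 410 kPa

N_q = e^(π·tan30.7°)·tan²(60.35°) = 19.93; N_c = (N_q − 1)/tanφ' = 31.88.
With the water table at the surface the whole profile is submerged: γ' = 19.9 − 9.81 = 10.09 kN/m³, so q = γ'·D_f = 22.198 kPa; the same γ' applies in the ½γBN_γ term.
q_ult = c·N_c·s_c + q·N_q + 0.5·γ·B·N_γ·s_γ
     = 16 × 31.883 × 1.3 + 22.198 × 19.931 + 0.5 × 10.09 × 1.5 × 24.9 × 0.8
     = 663.17 + 442.43 + 150.74 = 1256.3 kPa.
q_net = 1256.3 − 22.198 = 1234.1 kPa.
q_all(net) = 1234.1 / 3 = 411.38 kPa.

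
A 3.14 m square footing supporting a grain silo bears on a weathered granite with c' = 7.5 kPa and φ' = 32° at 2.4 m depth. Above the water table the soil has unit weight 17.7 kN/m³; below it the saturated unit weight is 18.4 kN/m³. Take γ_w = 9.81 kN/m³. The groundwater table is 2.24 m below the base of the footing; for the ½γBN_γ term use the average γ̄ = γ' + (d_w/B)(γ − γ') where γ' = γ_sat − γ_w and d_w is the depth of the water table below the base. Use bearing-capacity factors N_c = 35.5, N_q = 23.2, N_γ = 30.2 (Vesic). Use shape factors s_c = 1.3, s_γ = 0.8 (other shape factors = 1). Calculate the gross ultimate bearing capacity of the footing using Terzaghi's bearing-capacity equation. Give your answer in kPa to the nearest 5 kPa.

q_ult ≈ 1905 kPa

Effective surcharge at the founding depth q = γ·D_f = 17.7 × 2.4 = 42.48 kPa.
With d_w = 2.24 m < B, γ̄ = 8.59 + (2.24/3.14) × (17.7 − 8.59) = 15.089 kN/m³.
q_ult = c·N_c·s_c + q·N_q + 0.5·γ·B·N_γ·s_γ
     = 7.5 × 35.5 × 1.3 + 42.48 × 23.2 + 0.5 × 15.089 × 3.14 × 30.2 × 0.8
     = 346.12 + 985.54 + 572.34 = 1904 kPa.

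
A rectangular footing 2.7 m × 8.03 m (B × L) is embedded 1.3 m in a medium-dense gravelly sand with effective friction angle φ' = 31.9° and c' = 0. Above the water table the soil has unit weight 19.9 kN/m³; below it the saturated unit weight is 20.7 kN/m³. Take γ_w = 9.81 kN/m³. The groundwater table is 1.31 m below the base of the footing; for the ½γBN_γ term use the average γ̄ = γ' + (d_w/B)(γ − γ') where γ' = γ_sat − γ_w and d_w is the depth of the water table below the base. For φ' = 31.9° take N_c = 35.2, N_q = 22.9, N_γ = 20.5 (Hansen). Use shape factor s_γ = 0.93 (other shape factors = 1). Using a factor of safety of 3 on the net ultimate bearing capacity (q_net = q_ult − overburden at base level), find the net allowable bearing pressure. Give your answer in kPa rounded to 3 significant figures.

q_all(net) ≈ 320 kPa

Overburden at base level: q = 19.9 × 1.3 = 25.87 kPa.
The water table is 1.31 m below the base (< B = 2.7 m), so the ½γBN_γ term uses γ̄ = γ' + (d_w/B)(γ − γ') = 10.89 + (1.31/2.7)(19.9 − 10.89) = 15.262 kN/m³.
Surcharge term q·N_q = 25.87 × 22.9 = 592.42 kPa; self-weight term 0.5·γ·B·N_γ·s_γ = 0.5 × 15.262 × 2.7 × 20.5 × 0.93 = 392.8 kPa.
q_ult = 592.42 + 392.8 = 985.22 kPa.
q_net = 985.22 − 25.87 = 959.35 kPa.
q_all(net) = 959.35 / 3 = 319.78 kPa.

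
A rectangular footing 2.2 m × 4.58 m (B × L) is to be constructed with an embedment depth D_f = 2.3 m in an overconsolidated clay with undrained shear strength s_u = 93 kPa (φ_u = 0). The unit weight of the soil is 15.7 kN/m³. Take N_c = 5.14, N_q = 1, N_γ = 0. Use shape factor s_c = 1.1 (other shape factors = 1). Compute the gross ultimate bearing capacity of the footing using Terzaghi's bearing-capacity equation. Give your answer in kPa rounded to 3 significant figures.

Effective surcharge at the founding depth q = γ·D_f = 15.7 × 2.3 = 36.11 kPa.
q_ult = c·N_c·s_c + q·N_q
     = 93 × 5.14 × 1.1 + 36.11 × 1
     = 525.82 + 36.11 = 561.93 kPa.

q_ult ≈ 562 kPa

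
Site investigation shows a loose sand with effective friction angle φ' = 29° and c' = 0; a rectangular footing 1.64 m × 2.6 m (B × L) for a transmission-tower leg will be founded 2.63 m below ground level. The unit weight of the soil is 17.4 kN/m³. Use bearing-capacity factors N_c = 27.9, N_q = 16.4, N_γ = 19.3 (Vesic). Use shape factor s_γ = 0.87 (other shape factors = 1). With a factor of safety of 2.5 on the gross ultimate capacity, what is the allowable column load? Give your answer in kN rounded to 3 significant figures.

q = γ·D_f = 17.4 × 2.63 = 45.762 kPa.
q·N_q = 45.762 × 16.4 = 750.5 kPa
0.5·γ·B·N_γ·s_γ = 0.5 × 17.4 × 1.64 × 19.3 × 0.87 = 239.57 kPa
q_ult = 750.5 + 239.57 = 990.07 kPa.
Gross allowable pressure q_all = 990.07 / 2.5 = 396.03 kPa.
Footing area = 4.264 m², so allowable column load = 396.03 × 4.264 = 1688.7 kN.

P_all ≈ 1690 kN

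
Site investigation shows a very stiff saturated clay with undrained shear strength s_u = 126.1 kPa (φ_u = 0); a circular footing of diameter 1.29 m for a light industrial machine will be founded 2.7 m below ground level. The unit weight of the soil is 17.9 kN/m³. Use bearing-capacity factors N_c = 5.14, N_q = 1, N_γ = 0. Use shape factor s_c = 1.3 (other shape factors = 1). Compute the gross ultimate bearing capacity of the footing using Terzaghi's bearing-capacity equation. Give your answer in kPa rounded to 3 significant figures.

q_ult ≈ 891 kPa

q = γ·D_f = 17.9 × 2.7 = 48.33 kPa.
c·N_c·s_c = 126.1 × 5.14 × 1.3 = 842.6 kPa
q·N_q = 48.33 × 1 = 48.33 kPa
q_ult = 842.6 + 48.33 = 890.93 kPa.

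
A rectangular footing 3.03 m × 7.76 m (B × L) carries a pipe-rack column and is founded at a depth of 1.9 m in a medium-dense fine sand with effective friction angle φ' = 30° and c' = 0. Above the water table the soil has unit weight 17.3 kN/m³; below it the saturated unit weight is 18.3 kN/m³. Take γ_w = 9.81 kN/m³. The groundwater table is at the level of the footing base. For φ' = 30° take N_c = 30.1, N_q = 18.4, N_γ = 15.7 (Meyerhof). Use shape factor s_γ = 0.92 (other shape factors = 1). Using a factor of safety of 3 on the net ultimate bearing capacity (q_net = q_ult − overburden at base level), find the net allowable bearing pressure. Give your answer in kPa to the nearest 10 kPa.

q_all(net) ≈ 250 kPa

q = γ·D_f = 17.3 × 1.9 = 32.87 kPa.
For the ½γBN_γ term take γ' = 18.3 − 9.81 = 8.49 kN/m³ (soil below base is submerged).
q·N_q = 32.87 × 18.4 = 604.81 kPa
0.5·γ·B·N_γ·s_γ = 0.5 × 8.49 × 3.03 × 15.7 × 0.92 = 185.78 kPa
q_ult = 604.81 + 185.78 = 790.59 kPa.
q_net = 790.59 − 32.87 = 757.72 kPa.
q_all(net) = 757.72 / 3 = 252.57 kPa.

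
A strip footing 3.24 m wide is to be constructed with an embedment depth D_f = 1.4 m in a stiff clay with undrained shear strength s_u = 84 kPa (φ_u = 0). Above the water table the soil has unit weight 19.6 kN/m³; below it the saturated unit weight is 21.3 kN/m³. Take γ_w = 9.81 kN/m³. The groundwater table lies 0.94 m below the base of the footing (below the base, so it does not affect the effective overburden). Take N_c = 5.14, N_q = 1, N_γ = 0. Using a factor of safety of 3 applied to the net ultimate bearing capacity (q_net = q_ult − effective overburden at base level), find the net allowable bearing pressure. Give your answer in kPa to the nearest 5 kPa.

q_all(net) ≈ 145 kPa

q = γ·D_f = 19.6 × 1.4 = 27.44 kPa.
c·N_c = 84 × 5.14 = 431.76 kPa
q·N_q = 27.44 × 1 = 27.44 kPa
q_ult = 431.76 + 27.44 = 459.2 kPa.
Net ultimate: q_net = 459.2 − 27.44 = 431.76 kPa.
q_all(net) = 431.76 / 3 = 143.92 kPa.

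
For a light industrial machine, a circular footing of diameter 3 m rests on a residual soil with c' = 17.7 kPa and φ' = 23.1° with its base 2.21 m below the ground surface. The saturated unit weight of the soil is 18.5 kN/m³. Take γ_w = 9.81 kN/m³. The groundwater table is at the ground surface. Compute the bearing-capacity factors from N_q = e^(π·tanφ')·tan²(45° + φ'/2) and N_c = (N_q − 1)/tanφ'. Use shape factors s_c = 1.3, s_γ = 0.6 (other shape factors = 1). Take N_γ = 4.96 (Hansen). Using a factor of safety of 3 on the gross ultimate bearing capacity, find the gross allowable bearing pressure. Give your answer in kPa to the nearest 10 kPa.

N_q = e^(π·tan23.1°)·tan²(56.55°) = 8.75; N_c = (N_q − 1)/tanφ' = 18.17.
γ' = 18.5 − 9.81 = 8.69 kN/m³ (submerged throughout). q = 8.69 × 2.21 = 19.205 kPa; the same γ' applies in the ½γBN_γ term.
c·N_c·s_c = 17.7 × 18.171 × 1.3 = 418.12 kPa
q·N_q = 19.205 × 8.7506 = 168.05 kPa
0.5·γ·B·N_γ·s_γ = 0.5 × 8.69 × 3 × 4.96 × 0.6 = 38.792 kPa
q_ult = 418.12 + 168.05 + 38.792 = 624.96 kPa.
q_all = 624.96 / 3 = 208.32 kPa.

q_all ≈ 210 kPa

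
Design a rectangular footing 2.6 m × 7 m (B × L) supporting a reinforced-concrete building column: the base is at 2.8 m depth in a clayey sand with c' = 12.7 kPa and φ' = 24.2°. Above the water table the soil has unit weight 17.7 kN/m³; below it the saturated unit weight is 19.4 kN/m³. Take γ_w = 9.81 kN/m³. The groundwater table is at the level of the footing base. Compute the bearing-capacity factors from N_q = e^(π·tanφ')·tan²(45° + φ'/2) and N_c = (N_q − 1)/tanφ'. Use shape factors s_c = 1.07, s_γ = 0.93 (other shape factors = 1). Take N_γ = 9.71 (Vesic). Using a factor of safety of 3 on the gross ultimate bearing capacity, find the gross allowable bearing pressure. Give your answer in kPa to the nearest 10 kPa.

N_q = e^(π·tan24.2°)·tan²(57.1°) = 9.81; N_c = (N_q − 1)/tanφ' = 19.59.
Overburden at base level: q = 17.7 × 2.8 = 49.56 kPa.
Below the base the soil is submerged, so the ½γBN_γ term uses γ' = 19.4 − 9.81 = 9.59 kN/m³.
Cohesion term c·N_c·s_c = 12.7 × 19.593 × 1.07 = 266.25 kPa; surcharge term q·N_q = 49.56 × 9.8053 = 485.95 kPa; self-weight term 0.5·γ·B·N_γ·s_γ = 0.5 × 9.59 × 2.6 × 9.71 × 0.93 = 112.58 kPa.
q_ult = 266.25 + 485.95 + 112.58 = 864.78 kPa.
q_all = 864.78 / 3 = 288.26 kPa.

q_all ≈ 290 kPa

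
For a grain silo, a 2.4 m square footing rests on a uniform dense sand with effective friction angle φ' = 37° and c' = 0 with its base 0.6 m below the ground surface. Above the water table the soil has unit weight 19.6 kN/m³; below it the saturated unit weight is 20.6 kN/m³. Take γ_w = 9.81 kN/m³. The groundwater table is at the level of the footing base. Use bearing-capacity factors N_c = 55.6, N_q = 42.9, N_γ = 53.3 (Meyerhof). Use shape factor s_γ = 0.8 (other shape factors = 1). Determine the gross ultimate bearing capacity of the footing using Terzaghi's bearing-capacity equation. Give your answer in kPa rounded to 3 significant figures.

q_ult ≈ 1060 kPa

Effective surcharge at the founding depth q = γ·D_f = 19.6 × 0.6 = 11.76 kPa.
The water table coincides with the base, so in the self-weight term γ → γ' = 10.79 kN/m³.
q_ult = q·N_q + 0.5·γ·B·N_γ·s_γ
     = 11.76 × 42.9 + 0.5 × 10.79 × 2.4 × 53.3 × 0.8
     = 504.5 + 552.1 = 1056.6 kPa.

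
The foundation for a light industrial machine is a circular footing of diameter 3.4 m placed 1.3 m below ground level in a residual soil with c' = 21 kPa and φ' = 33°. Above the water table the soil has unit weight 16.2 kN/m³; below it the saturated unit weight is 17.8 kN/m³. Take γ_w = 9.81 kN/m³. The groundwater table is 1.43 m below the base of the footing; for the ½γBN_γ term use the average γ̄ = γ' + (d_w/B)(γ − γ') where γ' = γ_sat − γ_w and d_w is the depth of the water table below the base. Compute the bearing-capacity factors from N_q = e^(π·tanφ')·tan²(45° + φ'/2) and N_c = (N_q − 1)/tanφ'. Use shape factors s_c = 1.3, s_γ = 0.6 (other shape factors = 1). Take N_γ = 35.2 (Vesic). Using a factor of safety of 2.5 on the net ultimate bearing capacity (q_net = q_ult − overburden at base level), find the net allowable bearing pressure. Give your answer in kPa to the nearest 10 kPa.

q_all(net) ≈ 800 kPa

N_q = e^(π·tan33°)·tan²(61.5°) = 26.09; N_c = (N_q − 1)/tanφ' = 38.64.
q = γ·D_f = 16.2 × 1.3 = 21.06 kPa.
γ' = 7.99 kN/m³; averaging over the depth B below the base, γ̄ = γ' + (d_w/B)(γ − γ') = 11.443 kN/m³.
c·N_c·s_c = 21 × 38.638 × 1.3 = 1054.8 kPa
q·N_q = 21.06 × 26.092 = 549.5 kPa
0.5·γ·B·N_γ·s_γ = 0.5 × 11.443 × 3.4 × 35.2 × 0.6 = 410.85 kPa
q_ult = 1054.8 + 549.5 + 410.85 = 2015.2 kPa.
q_net = 2015.2 − 21.06 = 1994.1 kPa.
q_all(net) = 1994.1 / 2.5 = 797.65 kPa.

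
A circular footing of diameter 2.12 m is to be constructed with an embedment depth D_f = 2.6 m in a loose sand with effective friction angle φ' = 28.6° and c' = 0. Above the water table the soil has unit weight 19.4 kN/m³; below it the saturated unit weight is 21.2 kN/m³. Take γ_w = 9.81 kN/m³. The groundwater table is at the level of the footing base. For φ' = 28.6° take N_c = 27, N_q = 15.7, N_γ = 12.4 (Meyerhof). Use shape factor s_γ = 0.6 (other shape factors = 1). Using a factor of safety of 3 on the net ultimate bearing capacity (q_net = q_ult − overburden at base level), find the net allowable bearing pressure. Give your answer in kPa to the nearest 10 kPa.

q_all(net) ≈ 280 kPa

Overburden at base level: q = 19.4 × 2.6 = 50.44 kPa.
Below the base the soil is submerged, so the ½γBN_γ term uses γ' = 21.2 − 9.81 = 11.39 kN/m³.
Surcharge term q·N_q = 50.44 × 15.7 = 791.91 kPa; self-weight term 0.5·γ·B·N_γ·s_γ = 0.5 × 11.39 × 2.12 × 12.4 × 0.6 = 89.826 kPa.
q_ult = 791.91 + 89.826 = 881.73 kPa.
q_net = 881.73 − 50.44 = 831.29 kPa.
q_all(net) = 831.29 / 3 = 277.1 kPa.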